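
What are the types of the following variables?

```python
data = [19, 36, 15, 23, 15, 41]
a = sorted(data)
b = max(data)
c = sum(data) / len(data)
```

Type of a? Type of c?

sorted() returns list; int / int returns float

list, float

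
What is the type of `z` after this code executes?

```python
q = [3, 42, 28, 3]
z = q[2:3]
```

Slicing a list always returns a list

list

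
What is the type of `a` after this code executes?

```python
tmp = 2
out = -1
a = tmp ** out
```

int ** negative int returns float

float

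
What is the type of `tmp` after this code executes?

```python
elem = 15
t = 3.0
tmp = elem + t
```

int + float returns float (15 + 3.0 = 18.0)

float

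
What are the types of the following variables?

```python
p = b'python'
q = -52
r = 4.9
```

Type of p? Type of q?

p is bytes; q is int

bytes, int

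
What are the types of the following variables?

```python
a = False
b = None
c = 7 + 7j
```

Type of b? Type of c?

b is NoneType; c is complex

NoneType, complex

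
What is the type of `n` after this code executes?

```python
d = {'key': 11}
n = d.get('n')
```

dict.get() returns None when key 'n' is not found and no default given

NoneType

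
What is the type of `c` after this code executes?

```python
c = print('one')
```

print() returns None

NoneType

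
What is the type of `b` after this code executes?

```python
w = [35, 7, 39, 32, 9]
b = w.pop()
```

list.pop() returns the popped element (int here)

int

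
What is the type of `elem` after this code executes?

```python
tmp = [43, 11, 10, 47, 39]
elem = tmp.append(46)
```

list.append() returns None (mutates in place)

NoneType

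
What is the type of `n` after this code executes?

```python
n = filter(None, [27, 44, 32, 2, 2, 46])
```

filter() returns a filter iterator object

filter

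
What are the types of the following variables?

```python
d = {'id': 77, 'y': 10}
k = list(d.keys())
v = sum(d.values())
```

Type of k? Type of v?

list(...) returns list; sum of int values returns int

list, int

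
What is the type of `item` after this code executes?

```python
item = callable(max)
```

callable() returns bool

bool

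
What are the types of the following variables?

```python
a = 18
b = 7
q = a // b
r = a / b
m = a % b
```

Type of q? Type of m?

int // int returns int; int % int returns int

int, int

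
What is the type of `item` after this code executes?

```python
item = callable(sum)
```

callable() returns bool

bool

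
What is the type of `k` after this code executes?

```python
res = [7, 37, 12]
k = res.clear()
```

list.clear() returns None

NoneType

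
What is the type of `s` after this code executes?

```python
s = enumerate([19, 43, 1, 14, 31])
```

enumerate() returns an enumerate iterator object

enumerate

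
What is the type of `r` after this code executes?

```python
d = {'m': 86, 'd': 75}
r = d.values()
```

.values() returns a dict_values view object

dict_values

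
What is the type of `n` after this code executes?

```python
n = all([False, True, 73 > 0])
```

all() returns bool

bool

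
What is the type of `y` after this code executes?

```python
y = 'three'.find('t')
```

str.find() returns int (index, or -1)

int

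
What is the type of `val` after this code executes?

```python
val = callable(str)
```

callable() returns bool

bool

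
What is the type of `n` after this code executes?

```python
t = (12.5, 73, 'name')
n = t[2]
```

Index 2 of tuple is 'name' which is str

str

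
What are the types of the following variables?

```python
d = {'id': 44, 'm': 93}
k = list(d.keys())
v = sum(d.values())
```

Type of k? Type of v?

list(...) returns list; sum of int values returns int

list, int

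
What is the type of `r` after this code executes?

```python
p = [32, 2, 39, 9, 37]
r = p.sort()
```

list.sort() returns None (sorts in place)

NoneType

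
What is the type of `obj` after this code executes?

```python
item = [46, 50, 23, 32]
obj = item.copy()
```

list.copy() returns list

list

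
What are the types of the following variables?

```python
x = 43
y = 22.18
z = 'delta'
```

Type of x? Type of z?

x is int; z is str

int, str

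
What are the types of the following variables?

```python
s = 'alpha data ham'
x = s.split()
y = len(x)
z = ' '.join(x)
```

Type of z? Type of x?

str.join() returns str; str.split() returns list

str, list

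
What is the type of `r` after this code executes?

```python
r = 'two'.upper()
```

str.upper() returns str

str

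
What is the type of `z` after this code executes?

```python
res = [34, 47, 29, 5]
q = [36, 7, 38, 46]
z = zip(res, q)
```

zip() returns a zip iterator object

zip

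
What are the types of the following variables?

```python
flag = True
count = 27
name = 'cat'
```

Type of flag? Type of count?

flag is bool; count is int

bool, int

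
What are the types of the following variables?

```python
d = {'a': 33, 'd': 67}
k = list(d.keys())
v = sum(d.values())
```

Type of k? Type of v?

list(...) returns list; sum of int values returns int

list, int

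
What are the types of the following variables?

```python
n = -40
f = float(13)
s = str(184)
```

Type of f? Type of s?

f is float; s is str

float, str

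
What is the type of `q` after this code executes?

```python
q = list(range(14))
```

list(range(...)) returns list

list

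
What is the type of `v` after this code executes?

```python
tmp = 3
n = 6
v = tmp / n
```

int / int always returns float in Python 3 (3 / 6 = 0.5)

float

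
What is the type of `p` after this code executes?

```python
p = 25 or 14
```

'or' returns the first truthy value (25, which is int)

int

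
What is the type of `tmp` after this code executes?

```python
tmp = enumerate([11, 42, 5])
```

enumerate() returns an enumerate iterator object

enumerate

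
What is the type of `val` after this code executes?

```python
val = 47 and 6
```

'and' returns the last value when all truthy (6, which is int)

int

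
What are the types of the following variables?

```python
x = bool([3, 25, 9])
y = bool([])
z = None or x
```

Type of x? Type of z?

bool() returns bool; None or <bool> returns the bool

bool, bool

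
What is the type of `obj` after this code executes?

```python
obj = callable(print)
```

callable() returns bool

bool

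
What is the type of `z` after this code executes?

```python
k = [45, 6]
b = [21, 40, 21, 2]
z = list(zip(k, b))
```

list(zip(...)) returns a list of tuples

list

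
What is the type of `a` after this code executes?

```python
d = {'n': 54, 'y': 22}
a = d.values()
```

.values() returns a dict_values view object

dict_values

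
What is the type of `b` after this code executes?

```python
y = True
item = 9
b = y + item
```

bool + int returns int (True is 1, so 1 + 9 = 10)

int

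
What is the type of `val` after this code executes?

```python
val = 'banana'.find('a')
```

str.find() returns int (index, or -1)

int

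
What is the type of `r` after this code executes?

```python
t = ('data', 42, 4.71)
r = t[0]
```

Index 0 of tuple is 'data' which is str

str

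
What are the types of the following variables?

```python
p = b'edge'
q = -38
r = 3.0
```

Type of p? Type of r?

p is bytes; r is float

bytes, float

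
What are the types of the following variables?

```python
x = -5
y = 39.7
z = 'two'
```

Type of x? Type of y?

x is int; y is float

int, float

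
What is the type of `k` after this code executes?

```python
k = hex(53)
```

hex() returns str representation

str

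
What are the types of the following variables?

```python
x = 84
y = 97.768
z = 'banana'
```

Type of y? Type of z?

y is float; z is str

float, str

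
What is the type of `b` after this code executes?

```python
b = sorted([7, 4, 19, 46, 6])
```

sorted() always returns list

list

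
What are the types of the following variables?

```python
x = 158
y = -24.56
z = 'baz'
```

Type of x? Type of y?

x is int; y is float

int, float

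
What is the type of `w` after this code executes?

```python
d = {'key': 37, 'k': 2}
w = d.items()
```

dict.items() returns a dict_items view

dict_items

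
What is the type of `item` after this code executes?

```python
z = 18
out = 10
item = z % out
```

int % int returns int (18 % 10 = 8)

int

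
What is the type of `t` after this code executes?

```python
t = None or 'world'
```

'or' with None returns the other value ('world', str)

str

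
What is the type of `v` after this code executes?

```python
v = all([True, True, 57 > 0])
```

all() returns bool

bool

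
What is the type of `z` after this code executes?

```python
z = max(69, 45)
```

max() of ints returns int

int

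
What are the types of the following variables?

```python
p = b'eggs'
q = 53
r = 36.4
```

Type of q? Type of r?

q is int; r is float

int, float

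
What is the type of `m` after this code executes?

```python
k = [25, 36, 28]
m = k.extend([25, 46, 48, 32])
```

list.extend() returns None

NoneType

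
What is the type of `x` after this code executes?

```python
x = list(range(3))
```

list(range(...)) returns list

list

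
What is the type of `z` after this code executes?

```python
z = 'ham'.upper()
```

str.upper() returns str

str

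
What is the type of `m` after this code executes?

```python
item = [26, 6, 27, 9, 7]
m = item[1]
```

Indexing a list of ints returns int (item[1] = 6)

int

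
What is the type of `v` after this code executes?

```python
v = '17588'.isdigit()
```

str.isdigit() returns bool

bool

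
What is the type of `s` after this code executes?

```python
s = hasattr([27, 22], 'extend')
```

hasattr() returns bool

bool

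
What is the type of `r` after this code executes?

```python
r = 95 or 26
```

'or' returns the first truthy value (95, which is int)

int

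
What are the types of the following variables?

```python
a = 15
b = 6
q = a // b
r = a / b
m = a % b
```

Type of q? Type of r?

int // int returns int; int / int returns float

int, float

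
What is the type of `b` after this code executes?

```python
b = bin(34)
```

bin() returns str representation

str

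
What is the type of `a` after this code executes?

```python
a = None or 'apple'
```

'or' with None returns the other value ('apple', str)

str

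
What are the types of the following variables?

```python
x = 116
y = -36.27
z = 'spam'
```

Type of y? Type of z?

y is float; z is str

float, str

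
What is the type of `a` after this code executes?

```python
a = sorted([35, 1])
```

sorted() always returns list

list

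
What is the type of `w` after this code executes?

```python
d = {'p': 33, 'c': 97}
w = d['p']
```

Accessing dict[str, int] with key 'p' returns int value 33

int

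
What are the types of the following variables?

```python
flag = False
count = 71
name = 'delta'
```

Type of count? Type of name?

count is int; name is str

int, str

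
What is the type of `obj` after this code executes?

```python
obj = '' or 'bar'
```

'or' returns first truthy value ('bar', which is str)

str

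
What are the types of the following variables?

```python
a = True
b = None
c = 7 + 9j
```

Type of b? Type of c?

b is NoneType; c is complex

NoneType, complex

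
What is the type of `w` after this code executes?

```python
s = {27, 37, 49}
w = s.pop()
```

Popping from a set of ints returns int

int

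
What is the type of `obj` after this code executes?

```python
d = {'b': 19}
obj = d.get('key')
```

dict.get() returns None when key 'key' is not found and no default given

NoneType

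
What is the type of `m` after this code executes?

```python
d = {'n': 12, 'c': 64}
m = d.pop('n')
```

dict.pop() returns the value (int)

int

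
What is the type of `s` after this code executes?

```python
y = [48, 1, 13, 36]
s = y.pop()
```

list.pop() returns the popped element (int here)

int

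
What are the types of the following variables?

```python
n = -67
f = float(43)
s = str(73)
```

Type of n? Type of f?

n is int; f is float

int, float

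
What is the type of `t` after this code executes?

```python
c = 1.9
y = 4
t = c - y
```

float - int returns float (1.9 - 4 = -2.1)

float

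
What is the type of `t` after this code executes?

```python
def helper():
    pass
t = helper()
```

A function with no return statement returns None

NoneType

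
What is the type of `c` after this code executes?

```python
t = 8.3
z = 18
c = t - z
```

float - int returns float (8.3 - 18 = -9.7)

float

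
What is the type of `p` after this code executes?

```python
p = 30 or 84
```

'or' returns the first truthy value (30, which is int)

int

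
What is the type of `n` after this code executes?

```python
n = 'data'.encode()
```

str.encode() returns bytes

bytes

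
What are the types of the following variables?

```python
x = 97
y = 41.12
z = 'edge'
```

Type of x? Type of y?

x is int; y is float

int, float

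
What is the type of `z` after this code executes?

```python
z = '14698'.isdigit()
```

str.isdigit() returns bool

bool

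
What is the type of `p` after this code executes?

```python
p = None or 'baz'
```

'or' with None returns the other value ('baz', str)

str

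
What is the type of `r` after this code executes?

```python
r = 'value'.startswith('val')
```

str.startswith() returns bool

bool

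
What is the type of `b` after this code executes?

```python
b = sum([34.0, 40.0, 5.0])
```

sum() of floats returns float

float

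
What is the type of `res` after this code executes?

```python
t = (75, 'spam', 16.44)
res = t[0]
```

Index 0 of tuple is 75 which is int

int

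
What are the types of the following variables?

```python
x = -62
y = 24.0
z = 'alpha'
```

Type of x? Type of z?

x is int; z is str

int, str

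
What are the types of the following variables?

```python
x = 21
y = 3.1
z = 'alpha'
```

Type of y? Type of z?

y is float; z is str

float, str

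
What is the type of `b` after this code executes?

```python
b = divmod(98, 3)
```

divmod() returns a tuple (quotient, remainder)

tuple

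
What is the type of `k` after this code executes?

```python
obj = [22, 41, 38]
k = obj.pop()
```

list.pop() returns the popped element (int here)

int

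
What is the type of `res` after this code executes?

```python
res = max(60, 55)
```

max() of ints returns int

int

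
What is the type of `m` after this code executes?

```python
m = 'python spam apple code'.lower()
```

str.lower() returns str

str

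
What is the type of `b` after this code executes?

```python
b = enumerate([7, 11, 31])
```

enumerate() returns an enumerate iterator object

enumerate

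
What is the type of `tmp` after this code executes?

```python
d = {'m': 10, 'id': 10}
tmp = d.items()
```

dict.items() returns a dict_items view

dict_items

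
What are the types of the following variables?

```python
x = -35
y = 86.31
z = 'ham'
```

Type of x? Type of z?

x is int; z is str

int, str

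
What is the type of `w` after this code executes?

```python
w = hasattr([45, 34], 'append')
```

hasattr() returns bool

bool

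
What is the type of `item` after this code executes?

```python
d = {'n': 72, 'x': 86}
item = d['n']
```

Accessing dict[str, int] with key 'n' returns int value 72

int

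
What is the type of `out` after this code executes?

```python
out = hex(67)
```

hex() returns str representation

str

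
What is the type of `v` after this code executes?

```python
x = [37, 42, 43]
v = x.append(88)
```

list.append() returns None (mutates in place)

NoneType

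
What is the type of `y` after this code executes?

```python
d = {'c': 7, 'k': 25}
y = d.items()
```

dict.items() returns a dict_items view

dict_items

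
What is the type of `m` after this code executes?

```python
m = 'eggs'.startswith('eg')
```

str.startswith() returns bool

bool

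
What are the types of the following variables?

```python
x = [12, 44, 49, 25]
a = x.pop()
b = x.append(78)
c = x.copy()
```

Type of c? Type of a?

list.copy() returns list; list.pop() returns the element (int)

list, int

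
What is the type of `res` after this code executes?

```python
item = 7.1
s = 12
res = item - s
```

float - int returns float (7.1 - 12 = -4.9)

float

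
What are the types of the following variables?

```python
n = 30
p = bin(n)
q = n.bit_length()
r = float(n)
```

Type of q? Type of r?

int.bit_length() returns int; float() returns float

int, float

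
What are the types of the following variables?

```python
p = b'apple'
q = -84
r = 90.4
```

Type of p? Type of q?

p is bytes; q is int

bytes, int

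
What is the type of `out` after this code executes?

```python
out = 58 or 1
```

'or' returns the first truthy value (58, which is int)

int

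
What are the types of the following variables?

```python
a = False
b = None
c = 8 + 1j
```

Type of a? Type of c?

a is bool; c is complex

bool, complex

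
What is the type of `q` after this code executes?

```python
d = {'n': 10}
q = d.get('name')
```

dict.get() returns None when key 'name' is not found and no default given

NoneType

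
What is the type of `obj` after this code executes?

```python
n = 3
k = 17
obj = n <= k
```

Comparison operators return bool

bool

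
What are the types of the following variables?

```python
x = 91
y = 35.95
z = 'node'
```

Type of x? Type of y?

x is int; y is float

int, float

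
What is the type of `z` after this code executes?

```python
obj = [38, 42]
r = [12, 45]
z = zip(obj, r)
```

zip() returns a zip iterator object

zip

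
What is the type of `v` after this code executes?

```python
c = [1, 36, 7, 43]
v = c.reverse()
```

list.reverse() returns None

NoneType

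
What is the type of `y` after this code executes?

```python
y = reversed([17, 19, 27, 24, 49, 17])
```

reversed() on a list returns a list_reverseiterator

list_reverseiterator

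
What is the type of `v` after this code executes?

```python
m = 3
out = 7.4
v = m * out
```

int * float returns float (3 * 7.4 = 22.2)

float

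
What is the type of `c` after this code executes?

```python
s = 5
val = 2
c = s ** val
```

int ** positive int returns int (5 ** 2 = 25)

int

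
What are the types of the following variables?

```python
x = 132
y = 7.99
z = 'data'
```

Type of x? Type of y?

x is int; y is float

int, float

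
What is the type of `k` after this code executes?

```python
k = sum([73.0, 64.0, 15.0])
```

sum() of floats returns float

float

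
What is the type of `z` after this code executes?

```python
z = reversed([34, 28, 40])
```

reversed() on a list returns a list_reverseiterator

list_reverseiterator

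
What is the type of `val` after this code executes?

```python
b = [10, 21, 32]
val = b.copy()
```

list.copy() returns list

list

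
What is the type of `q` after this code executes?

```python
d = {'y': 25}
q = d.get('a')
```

dict.get() returns None when key 'a' is not found and no default given

NoneType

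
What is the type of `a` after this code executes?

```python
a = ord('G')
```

ord() returns int (Unicode code point)

int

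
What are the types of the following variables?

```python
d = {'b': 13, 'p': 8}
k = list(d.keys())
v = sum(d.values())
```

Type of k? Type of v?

list(...) returns list; sum of int values returns int

list, int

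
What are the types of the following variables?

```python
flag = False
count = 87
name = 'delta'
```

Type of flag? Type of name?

flag is bool; name is str

bool, str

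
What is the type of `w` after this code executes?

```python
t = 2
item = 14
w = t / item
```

int / int always returns float in Python 3 (2 / 14 = 0.142857)

float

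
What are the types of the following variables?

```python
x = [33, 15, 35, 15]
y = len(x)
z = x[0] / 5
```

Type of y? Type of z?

len() returns int; int / int returns float

int, float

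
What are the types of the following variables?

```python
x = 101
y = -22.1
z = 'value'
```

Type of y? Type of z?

y is float; z is str

float, str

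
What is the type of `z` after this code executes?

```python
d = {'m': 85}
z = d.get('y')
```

dict.get() returns None when key 'y' is not found and no default given

NoneType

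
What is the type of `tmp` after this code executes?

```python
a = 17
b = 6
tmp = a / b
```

int / int always returns float in Python 3 (17 / 6 = 2.83333)

float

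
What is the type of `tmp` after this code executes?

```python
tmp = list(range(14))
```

list(range(...)) returns list

list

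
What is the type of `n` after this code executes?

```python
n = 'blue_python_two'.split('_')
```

str.split() returns list

list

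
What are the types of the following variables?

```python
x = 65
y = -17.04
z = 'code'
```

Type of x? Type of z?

x is int; z is str

int, str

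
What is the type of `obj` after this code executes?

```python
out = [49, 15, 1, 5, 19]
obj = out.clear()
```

list.clear() returns None

NoneType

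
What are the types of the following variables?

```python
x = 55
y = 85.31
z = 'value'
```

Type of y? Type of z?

y is float; z is str

float, str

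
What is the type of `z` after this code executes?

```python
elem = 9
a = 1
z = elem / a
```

int / int always returns float in Python 3 (9 / 1 = 9)

float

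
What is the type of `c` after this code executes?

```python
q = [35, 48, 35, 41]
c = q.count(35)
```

list.count() returns int

int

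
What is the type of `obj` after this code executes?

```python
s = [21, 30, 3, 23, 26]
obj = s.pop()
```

list.pop() returns the popped element (int here)

int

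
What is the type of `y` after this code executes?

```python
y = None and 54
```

'and' returns first falsy value (None)

NoneType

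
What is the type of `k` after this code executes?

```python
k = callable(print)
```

callable() returns bool

bool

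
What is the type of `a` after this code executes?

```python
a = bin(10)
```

bin() returns str representation

str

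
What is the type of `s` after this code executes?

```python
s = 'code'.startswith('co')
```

str.startswith() returns bool

bool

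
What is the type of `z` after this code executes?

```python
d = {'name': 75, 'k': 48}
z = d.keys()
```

.keys() returns a dict_keys view object

dict_keys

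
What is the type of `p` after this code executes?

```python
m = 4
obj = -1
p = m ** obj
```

int ** negative int returns float

float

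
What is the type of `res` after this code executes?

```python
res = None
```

None has type NoneType

NoneType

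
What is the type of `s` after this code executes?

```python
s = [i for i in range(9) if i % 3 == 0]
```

A list comprehension [...] produces a list

list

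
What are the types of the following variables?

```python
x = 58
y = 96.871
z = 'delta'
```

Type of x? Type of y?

x is int; y is float

int, float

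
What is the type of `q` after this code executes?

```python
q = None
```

None has type NoneType

NoneType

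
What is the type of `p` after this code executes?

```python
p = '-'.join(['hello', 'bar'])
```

str.join() returns str

str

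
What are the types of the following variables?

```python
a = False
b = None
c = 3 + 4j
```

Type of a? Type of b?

a is bool; b is NoneType

bool, NoneType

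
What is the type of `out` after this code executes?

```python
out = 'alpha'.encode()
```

str.encode() returns bytes

bytes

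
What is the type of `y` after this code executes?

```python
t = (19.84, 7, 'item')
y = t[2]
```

Index 2 of tuple is 'item' which is str

str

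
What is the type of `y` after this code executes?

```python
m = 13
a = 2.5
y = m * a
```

int * float returns float (13 * 2.5 = 32.5)

float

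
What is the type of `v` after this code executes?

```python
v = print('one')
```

print() returns None

NoneType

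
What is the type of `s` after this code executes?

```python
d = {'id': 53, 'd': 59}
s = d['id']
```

Accessing dict[str, int] with key 'id' returns int value 53

int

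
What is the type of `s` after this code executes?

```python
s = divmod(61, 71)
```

divmod() returns a tuple (quotient, remainder)

tuple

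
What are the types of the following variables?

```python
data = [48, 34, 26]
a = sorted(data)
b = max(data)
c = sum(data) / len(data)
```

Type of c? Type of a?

int / int returns float; sorted() returns list

float, list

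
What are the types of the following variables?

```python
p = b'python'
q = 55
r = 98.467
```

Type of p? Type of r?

p is bytes; r is float

bytes, float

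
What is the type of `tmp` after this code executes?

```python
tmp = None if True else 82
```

Ternary: condition is True, if branch (None) taken → NoneType

NoneType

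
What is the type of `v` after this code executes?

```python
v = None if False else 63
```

Ternary: condition is False, else branch (63) taken → int

int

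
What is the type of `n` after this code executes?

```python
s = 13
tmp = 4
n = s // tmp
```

int // int returns int (13 // 4 = 3)

int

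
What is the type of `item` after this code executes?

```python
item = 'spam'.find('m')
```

str.find() returns int (index, or -1)

int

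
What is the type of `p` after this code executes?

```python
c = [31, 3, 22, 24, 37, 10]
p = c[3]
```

Indexing a list of ints returns int (c[3] = 24)

int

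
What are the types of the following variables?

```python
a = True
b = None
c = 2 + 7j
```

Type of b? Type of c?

b is NoneType; c is complex

NoneType, complex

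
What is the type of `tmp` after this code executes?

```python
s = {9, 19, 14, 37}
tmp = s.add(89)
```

set.add() returns None (mutates in place)

NoneType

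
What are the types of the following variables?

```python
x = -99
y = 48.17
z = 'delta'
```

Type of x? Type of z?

x is int; z is str

int, str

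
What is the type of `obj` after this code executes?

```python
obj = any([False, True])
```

any() returns bool

bool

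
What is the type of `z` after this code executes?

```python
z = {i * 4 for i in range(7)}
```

A set comprehension {expr for x in iterable} produces a set

set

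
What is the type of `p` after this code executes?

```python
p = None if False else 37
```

Ternary: condition is False, else branch (37) taken → int

int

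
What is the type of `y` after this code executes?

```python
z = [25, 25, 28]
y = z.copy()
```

list.copy() returns list

list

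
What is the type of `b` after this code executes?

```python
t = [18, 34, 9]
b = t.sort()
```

list.sort() returns None (sorts in place)

NoneType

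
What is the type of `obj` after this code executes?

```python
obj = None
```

None has type NoneType

NoneType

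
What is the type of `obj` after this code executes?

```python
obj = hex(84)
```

hex() returns str representation

str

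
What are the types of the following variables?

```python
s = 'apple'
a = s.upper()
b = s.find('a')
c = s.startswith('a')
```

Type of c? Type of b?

str.startswith() returns bool; str.find() returns int

bool, int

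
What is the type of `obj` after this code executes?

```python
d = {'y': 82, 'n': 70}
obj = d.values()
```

.values() returns a dict_values view object

dict_values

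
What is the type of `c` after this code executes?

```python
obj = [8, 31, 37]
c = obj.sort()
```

list.sort() returns None (sorts in place)

NoneType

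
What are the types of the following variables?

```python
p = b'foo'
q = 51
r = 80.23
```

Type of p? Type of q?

p is bytes; q is int

bytes, int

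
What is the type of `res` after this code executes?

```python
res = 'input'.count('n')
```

str.count() returns int

int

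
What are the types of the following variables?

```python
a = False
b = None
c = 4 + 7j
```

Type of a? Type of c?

a is bool; c is complex

bool, complex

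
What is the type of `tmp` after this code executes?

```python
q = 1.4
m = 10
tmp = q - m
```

float - int returns float (1.4 - 10 = -8.6)

float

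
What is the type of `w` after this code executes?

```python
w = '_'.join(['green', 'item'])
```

str.join() returns str

str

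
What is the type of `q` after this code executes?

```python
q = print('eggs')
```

print() returns None

NoneType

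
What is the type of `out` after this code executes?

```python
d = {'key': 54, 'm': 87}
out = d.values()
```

.values() returns a dict_values view object

dict_values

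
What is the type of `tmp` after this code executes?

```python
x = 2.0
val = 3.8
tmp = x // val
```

float // float returns float (floor division preserves float type)

float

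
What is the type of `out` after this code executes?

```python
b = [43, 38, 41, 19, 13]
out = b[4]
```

Indexing a list of ints returns int (b[4] = 13)

int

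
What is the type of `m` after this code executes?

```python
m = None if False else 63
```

Ternary: condition is False, else branch (63) taken → int

int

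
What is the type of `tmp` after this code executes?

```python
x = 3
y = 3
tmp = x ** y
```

int ** positive int returns int (3 ** 3 = 27)

int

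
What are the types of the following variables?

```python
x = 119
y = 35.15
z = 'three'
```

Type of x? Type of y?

x is int; y is float

int, float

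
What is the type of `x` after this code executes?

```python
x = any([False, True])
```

any() returns bool

bool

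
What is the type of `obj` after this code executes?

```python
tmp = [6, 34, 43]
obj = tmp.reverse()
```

list.reverse() returns None

NoneType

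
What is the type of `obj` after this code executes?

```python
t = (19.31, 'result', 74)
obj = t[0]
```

Index 0 of tuple is 19.31 which is float

float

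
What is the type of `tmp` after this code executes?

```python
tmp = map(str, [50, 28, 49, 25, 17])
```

map() returns a map iterator object

map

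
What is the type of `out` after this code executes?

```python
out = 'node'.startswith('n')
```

str.startswith() returns bool

bool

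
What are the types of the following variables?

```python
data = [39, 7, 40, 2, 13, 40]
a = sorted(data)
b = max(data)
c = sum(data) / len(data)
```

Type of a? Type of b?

sorted() returns list; max of ints returns int

list, int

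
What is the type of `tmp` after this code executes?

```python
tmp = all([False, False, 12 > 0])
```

all() returns bool

bool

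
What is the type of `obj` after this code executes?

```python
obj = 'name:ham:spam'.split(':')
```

str.split() returns list

list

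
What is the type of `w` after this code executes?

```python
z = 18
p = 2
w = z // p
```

int // int returns int (18 // 2 = 9)

int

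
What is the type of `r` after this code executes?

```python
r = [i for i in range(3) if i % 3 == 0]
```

A list comprehension [...] produces a list

list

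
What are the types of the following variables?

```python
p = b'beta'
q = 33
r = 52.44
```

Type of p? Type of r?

p is bytes; r is float

bytes, float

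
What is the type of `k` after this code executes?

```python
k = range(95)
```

range() returns a range object

range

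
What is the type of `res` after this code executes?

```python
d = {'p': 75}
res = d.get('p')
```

dict.get() returns the value (int) when key is found

int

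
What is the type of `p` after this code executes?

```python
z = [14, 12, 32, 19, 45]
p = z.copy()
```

list.copy() returns list

list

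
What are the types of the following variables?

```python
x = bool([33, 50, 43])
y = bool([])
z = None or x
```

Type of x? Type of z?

bool() returns bool; None or <bool> returns the bool

bool, bool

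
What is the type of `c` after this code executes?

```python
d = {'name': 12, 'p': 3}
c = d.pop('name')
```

dict.pop() returns the value (int)

int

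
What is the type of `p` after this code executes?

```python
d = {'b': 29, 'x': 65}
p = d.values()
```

.values() returns a dict_values view object

dict_values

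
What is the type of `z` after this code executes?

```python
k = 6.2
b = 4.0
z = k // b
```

float // float returns float (floor division preserves float type)

float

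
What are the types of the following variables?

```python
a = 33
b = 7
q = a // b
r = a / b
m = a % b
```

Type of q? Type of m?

int // int returns int; int % int returns int

int, int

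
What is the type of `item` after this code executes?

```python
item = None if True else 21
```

Ternary: condition is True, if branch (None) taken → NoneType

NoneType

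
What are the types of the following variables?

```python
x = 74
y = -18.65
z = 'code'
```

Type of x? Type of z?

x is int; z is str

int, str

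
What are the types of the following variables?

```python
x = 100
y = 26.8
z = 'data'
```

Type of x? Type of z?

x is int; z is str

int, str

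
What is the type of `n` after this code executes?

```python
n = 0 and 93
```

'and' returns the first falsy value (0, which is int)

int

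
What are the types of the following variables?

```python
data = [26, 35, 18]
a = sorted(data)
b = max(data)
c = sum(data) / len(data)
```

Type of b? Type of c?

max of ints returns int; int / int returns float

int, float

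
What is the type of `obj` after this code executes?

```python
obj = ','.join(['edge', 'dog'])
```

str.join() returns str

str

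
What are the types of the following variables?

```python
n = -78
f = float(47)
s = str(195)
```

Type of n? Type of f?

n is int; f is float

int, float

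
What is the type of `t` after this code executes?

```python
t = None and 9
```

'and' returns first falsy value (None)

NoneType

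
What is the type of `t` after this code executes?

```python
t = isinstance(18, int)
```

isinstance() returns bool

bool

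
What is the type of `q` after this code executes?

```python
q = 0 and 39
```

'and' returns the first falsy value (0, which is int)

int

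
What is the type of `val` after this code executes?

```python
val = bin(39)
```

bin() returns str representation

str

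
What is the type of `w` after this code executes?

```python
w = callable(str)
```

callable() returns bool

bool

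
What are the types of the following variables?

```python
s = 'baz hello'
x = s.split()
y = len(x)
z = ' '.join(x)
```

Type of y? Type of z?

len() returns int; str.join() returns str

int, str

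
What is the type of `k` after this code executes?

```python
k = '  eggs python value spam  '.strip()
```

str.strip() returns str

str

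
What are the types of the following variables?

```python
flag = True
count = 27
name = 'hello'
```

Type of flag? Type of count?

flag is bool; count is int

bool, int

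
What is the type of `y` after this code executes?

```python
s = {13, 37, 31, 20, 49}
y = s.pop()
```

Popping from a set of ints returns int

int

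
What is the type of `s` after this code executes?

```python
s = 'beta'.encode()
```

str.encode() returns bytes

bytes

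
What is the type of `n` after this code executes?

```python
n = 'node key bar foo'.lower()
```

str.lower() returns str

str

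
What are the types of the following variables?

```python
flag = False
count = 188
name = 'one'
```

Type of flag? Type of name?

flag is bool; name is str

bool, str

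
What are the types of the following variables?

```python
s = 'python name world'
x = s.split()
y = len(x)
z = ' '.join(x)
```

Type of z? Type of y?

str.join() returns str; len() returns int

str, int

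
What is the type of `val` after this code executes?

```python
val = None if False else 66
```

Ternary: condition is False, else branch (66) taken → int

int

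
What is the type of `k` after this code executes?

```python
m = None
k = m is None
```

'is' comparison returns bool

bool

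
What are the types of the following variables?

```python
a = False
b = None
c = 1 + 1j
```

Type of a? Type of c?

a is bool; c is complex

bool, complex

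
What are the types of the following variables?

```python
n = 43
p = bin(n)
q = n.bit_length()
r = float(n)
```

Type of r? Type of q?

float() returns float; int.bit_length() returns int

float, int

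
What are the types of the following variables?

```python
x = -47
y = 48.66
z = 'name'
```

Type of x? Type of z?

x is int; z is str

int, str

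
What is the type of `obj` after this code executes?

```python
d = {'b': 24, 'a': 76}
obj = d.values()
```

.values() returns a dict_values view object

dict_values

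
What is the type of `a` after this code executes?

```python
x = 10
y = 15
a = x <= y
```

Comparison operators return bool

bool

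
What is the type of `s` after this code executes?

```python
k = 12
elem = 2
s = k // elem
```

int // int returns int (12 // 2 = 6)

int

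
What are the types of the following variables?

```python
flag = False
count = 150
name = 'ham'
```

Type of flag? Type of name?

flag is bool; name is str

bool, str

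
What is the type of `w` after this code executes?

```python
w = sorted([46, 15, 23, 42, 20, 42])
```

sorted() always returns list

list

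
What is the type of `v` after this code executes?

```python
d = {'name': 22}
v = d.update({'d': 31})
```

dict.update() returns None

NoneType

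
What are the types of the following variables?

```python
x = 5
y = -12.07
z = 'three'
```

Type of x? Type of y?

x is int; y is float

int, float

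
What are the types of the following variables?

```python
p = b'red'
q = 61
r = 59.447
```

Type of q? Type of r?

q is int; r is float

int, float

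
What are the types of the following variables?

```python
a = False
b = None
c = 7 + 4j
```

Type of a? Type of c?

a is bool; c is complex

bool, complex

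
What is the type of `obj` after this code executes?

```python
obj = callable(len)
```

callable() returns bool

bool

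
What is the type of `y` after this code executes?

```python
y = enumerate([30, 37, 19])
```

enumerate() returns an enumerate iterator object

enumerate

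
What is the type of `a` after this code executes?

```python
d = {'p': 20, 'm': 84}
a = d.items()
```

dict.items() returns a dict_items view

dict_items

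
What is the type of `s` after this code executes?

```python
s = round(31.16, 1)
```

round() with ndigits arg returns float

float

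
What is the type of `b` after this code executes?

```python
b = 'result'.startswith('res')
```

str.startswith() returns bool

bool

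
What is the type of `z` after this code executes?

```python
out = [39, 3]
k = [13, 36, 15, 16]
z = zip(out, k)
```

zip() returns a zip iterator object

zip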